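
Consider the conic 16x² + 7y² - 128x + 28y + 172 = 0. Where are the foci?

Rearranging, 16(x² - 8x) + 7(y² + 4y) = -172.
Completing the square gives 16(x - 4)² + 7(y + 2)² = -172 + 256 + 28 = 112.
Dividing both sides by 112: (x - 4)²/7 + (y + 2)²/16 = 1
Ellipse, center (4, -2), major axis vertical; a² = 16, b² = 7.
c² = a² - b² = 16 - 7 = 9, so c = 3.
Foci lie on the vertical axis through the center: (h, k ± c).

(4, -5) and (4, 1)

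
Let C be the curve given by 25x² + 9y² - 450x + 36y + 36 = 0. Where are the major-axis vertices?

(9, -17) and (9, 13)

Group: 25(x² - 18x) + 9(y² + 4y) = -36
Complete the square in x and y: 25(x - 9)² + 9(y + 2)² = -36 + 2025 + 36 = 2025
Divide through by 2025 to get (x - 9)²/81 + (y + 2)²/225 = 1.
Ellipse, center (9, -2), major axis vertical; a² = 225, b² = 81.
a = 15. Vertices at (h, k ± a).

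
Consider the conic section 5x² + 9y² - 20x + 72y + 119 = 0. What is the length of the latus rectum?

10/3

Group the x- and y-terms: 5(x² - 4x) + 9(y² + 8y) = -119
Complete the square: 5(x - 2)² + 9(y + 4)² = -119 + 20 + 144 = 45
Dividing both sides by 45: (x - 2)²/9 + (y + 4)²/5 = 1
Ellipse, center (2, -4), major axis horizontal; a² = 9, b² = 5.
Latus rectum length = 2b²/a = 2·5/3 = 10/3.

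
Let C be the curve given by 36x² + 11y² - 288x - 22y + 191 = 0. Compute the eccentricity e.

e = 5/6

Group the x- and y-terms: 36(x² - 8x) + 11(y² - 2y) = -191
Completing the square gives 36(x - 4)² + 11(y - 1)² = -191 + 576 + 11 = 396.
Divide through by 396 to get (x - 4)²/11 + (y - 1)²/36 = 1.
Ellipse, center (4, 1), major axis vertical; a² = 36, b² = 11.
c² = a² - b² = 25, so c = 5.
e = c/a = 5/6.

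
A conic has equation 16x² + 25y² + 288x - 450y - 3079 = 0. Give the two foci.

(-21, 9) and (3, 9)

Rearranging, 16(x² + 18x) + 25(y² - 18y) = 3079.
Complete the square: 16(x + 9)² + 25(y - 9)² = 3079 + 1296 + 2025 = 6400
Dividing both sides by 6400: (x + 9)²/400 + (y - 9)²/256 = 1
Ellipse, center (-9, 9), major axis horizontal; a² = 400, b² = 256.
c² = a² - b² = 400 - 256 = 144, so c = 12.
Foci lie on the horizontal axis through the center: (h ± c, k).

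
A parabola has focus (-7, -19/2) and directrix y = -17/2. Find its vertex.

The vertex is the midpoint between the focus and the directrix along the axis of symmetry.
Axis is vertical (directrix is horizontal). Vertex y-coordinate = (-19/2 + (-17/2))/2 = -9; x-coordinate = -7.

(-7, -9)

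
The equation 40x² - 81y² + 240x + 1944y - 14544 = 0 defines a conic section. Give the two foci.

(-14, 12) and (8, 12)

Collect terms: 40(x² + 6x) -81(y² - 24y) = 14544
40(x + 3)² -81(y - 12)² = 14544 + 360 - 11664 = 3240
Divide by 3240: (x + 3)²/81 - (y - 12)²/40 = 1
Hyperbola, center (-3, 12), transverse axis horizontal; a² = 81, b² = 40.
c² = a² + b² = 81 + 40 = 121, so c = 11.
Foci lie on the horizontal axis through the center: (h ± c, k).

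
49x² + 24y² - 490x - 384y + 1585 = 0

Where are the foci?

Collect terms: 49(x² - 10x) + 24(y² - 16y) = -1585
Complete the square: 49(x - 5)² + 24(y - 8)² = -1585 + 1225 + 1536 = 1176
Divide by 1176: (x - 5)²/24 + (y - 8)²/49 = 1
Ellipse, center (5, 8), major axis vertical; a² = 49, b² = 24.
c² = a² - b² = 49 - 24 = 25, so c = 5.
Foci lie on the vertical axis through the center: (h, k ± c).

(5, 3) and (5, 13)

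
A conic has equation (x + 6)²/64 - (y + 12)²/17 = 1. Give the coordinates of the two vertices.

Center (-6, -12). The positive term is the x-term, so the transverse axis is horizontal; a² = 64, b² = 17.
a = 8. Vertices at (h ± a, k).

(-14, -12) and (2, -12)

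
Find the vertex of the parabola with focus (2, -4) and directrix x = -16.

The vertex is the midpoint between the focus and the directrix along the axis of symmetry.
Axis is horizontal (directrix is vertical). Vertex x-coordinate = (2 + (-16))/2 = -7; y-coordinate = -4.

(-7, -4)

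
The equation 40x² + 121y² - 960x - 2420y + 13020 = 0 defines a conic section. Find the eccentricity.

e = 9/11

Group the x- and y-terms: 40(x² - 24x) + 121(y² - 20y) = -13020
40(x - 12)² + 121(y - 10)² = -13020 + 5760 + 12100 = 4840
Dividing both sides by 4840: (x - 12)²/121 + (y - 10)²/40 = 1
Ellipse, center (12, 10), major axis horizontal; a² = 121, b² = 40.
c² = a² - b² = 81, so c = 9.
e = c/a = 9/11.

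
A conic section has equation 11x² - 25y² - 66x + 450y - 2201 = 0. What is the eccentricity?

e = 6/5

11(x² - 6x) -25(y² - 18y) = 2201
Complete the square in x and y: 11(x - 3)² -25(y - 9)² = 2201 + 99 - 2025 = 275
Dividing both sides by 275: (x - 3)²/25 - (y - 9)²/11 = 1
Hyperbola, center (3, 9), transverse axis horizontal; a² = 25, b² = 11.
c² = a² + b² = 36, so c = 6.
e = c/a = 6/5.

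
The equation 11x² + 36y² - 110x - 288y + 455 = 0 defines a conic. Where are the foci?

(0, 4) and (10, 4)

Collect terms: 11(x² - 10x) + 36(y² - 8y) = -455
11(x - 5)² + 36(y - 4)² = -455 + 275 + 576 = 396
Divide through by 396 to get (x - 5)²/36 + (y - 4)²/11 = 1.
Ellipse, center (5, 4), major axis horizontal; a² = 36, b² = 11.
c² = a² - b² = 36 - 11 = 25, so c = 5.
Foci lie on the horizontal axis through the center: (h ± c, k).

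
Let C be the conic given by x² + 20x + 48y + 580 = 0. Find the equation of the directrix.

Only x is squared. Complete the square in x: (x + 10)² = -48(y + 10).
Vertex (-10, -10); 4p = -48 so p = -12. Opens down.
Directrix is the horizontal line y = k − p = -10 − (-12) = 2.

y = 2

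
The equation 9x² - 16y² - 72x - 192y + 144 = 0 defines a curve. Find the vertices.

9(x² - 8x) -16(y² + 12y) = -144
9(x - 4)² -16(y + 6)² = -144 + 144 - 576 = -576
Dividing both sides by -576: (y + 6)²/36 - (x - 4)²/64 = 1
Hyperbola, center (4, -6), transverse axis vertical; a² = 36, b² = 64.
a = 6. Vertices at (h, k ± a).

(4, -12) and (4, 0)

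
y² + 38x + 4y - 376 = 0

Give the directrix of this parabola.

Only y is squared. Complete the square in y: (y + 2)² = -38(x - 10).
Vertex (10, -2); 4p = -38 so p = -19/2. Opens left.
Directrix is the vertical line x = h − p = 10 − (-19/2) = 39/2.

x = 39/2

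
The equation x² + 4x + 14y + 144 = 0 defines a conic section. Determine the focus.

(-2, -27/2)

Only x is squared. Complete the square in x: (x + 2)² = -14(y + 10).
Vertex (-2, -10); 4p = -14 so p = -7/2. Opens down.
Focus is p units from the vertex along the axis: (h, k + p).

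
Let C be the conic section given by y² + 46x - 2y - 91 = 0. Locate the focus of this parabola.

(-19/2, 1)

Only y is squared. Complete the square in y: (y - 1)² = -46(x - 2).
Vertex (2, 1); 4p = -46 so p = -23/2. Opens left.
Focus is p units from the vertex along the axis: (h + p, k).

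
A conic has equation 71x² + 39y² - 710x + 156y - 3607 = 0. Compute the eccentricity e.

Group the x- and y-terms: 71(x² - 10x) + 39(y² + 4y) = 3607
Complete the square: 71(x - 5)² + 39(y + 2)² = 3607 + 1775 + 156 = 5538
Divide by 5538: (x - 5)²/78 + (y + 2)²/142 = 1
Ellipse, center (5, -2), major axis vertical; a² = 142, b² = 78.
c² = a² - b² = 64, so c = 8.
e = c/a = 8/√142 = 4√142/71.

e = 4√142/71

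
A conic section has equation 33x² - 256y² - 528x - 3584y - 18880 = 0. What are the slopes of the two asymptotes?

√33/16 and -√33/16

Group the x- and y-terms: 33(x² - 16x) -256(y² + 14y) = 18880
33(x - 8)² -256(y + 7)² = 18880 + 2112 - 12544 = 8448
Divide by 8448: (x - 8)²/256 - (y + 7)²/33 = 1
Hyperbola, center (8, -7), transverse axis horizontal; a² = 256, b² = 33.
For a horizontal hyperbola the asymptotes have slope ±b/a.
Here that is ±√33/16.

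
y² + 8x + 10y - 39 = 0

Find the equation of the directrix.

Only y is squared. Complete the square in y: (y + 5)² = -8(x - 8).
Vertex (8, -5); 4p = -8 so p = -2. Opens left.
Directrix is the vertical line x = h − p = 8 − (-2) = 10.

x = 10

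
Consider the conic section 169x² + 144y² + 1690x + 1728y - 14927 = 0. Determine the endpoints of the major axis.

(-5, -19) and (-5, 7)

Group: 169(x² + 10x) + 144(y² + 12y) = 14927
Completing the square gives 169(x + 5)² + 144(y + 6)² = 14927 + 4225 + 5184 = 24336.
Dividing both sides by 24336: (x + 5)²/144 + (y + 6)²/169 = 1
Ellipse, center (-5, -6), major axis vertical; a² = 169, b² = 144.
a = 13. Vertices at (h, k ± a).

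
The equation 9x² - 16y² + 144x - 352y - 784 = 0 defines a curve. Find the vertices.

(-8, -17) and (-8, -5)

Group the x- and y-terms: 9(x² + 16x) -16(y² + 22y) = 784
9(x + 8)² -16(y + 11)² = 784 + 576 - 1936 = -576
Dividing both sides by -576: (y + 11)²/36 - (x + 8)²/64 = 1
Hyperbola, center (-8, -11), transverse axis vertical; a² = 36, b² = 64.
a = 6. Vertices at (h, k ± a).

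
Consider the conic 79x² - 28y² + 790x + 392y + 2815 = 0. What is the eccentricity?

79(x² + 10x) -28(y² - 14y) = -2815
Complete the square: 79(x + 5)² -28(y - 7)² = -2815 + 1975 - 1372 = -2212
Divide through by -2212 to get (y - 7)²/79 - (x + 5)²/28 = 1.
Hyperbola, center (-5, 7), transverse axis vertical; a² = 79, b² = 28.
c² = a² + b² = 107, so c = √107.
e = c/a = √107/√79 = √8453/79.

e = √8453/79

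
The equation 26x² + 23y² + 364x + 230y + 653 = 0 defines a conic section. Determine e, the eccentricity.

26(x² + 14x) + 23(y² + 10y) = -653
Complete the square in x and y: 26(x + 7)² + 23(y + 5)² = -653 + 1274 + 575 = 1196
Dividing both sides by 1196: (x + 7)²/46 + (y + 5)²/52 = 1
Ellipse, center (-7, -5), major axis vertical; a² = 52, b² = 46.
c² = a² - b² = 6, so c = √6.
e = c/a = √6/2√13 = √78/26.

e = √78/26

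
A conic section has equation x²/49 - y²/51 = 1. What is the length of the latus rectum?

Center (0, 0). The positive term is the x-term, so the transverse axis is horizontal; a² = 49, b² = 51.
Latus rectum length = 2b²/a = 2·51/7 = 102/7.

102/7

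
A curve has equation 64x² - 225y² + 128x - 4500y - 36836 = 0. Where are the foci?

Group the x- and y-terms: 64(x² + 2x) -225(y² + 20y) = 36836
Complete the square: 64(x + 1)² -225(y + 10)² = 36836 + 64 - 22500 = 14400
Dividing both sides by 14400: (x + 1)²/225 - (y + 10)²/64 = 1
Hyperbola, center (-1, -10), transverse axis horizontal; a² = 225, b² = 64.
c² = a² + b² = 225 + 64 = 289, so c = 17.
Foci lie on the horizontal axis through the center: (h ± c, k).

(-18, -10) and (16, -10)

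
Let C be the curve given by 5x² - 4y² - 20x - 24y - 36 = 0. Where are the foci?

Group the x- and y-terms: 5(x² - 4x) -4(y² + 6y) = 36
Completing the square gives 5(x - 2)² -4(y + 3)² = 36 + 20 - 36 = 20.
Divide by 20: (x - 2)²/4 - (y + 3)²/5 = 1
Hyperbola, center (2, -3), transverse axis horizontal; a² = 4, b² = 5.
c² = a² + b² = 4 + 5 = 9, so c = 3.
Foci lie on the horizontal axis through the center: (h ± c, k).

(-1, -3) and (5, -3)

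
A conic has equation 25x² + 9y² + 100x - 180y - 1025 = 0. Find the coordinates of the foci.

(-2, -2) and (-2, 22)

Rearranging, 25(x² + 4x) + 9(y² - 20y) = 1025.
Complete the square: 25(x + 2)² + 9(y - 10)² = 1025 + 100 + 900 = 2025
Divide through by 2025 to get (x + 2)²/81 + (y - 10)²/225 = 1.
Ellipse, center (-2, 10), major axis vertical; a² = 225, b² = 81.
c² = a² - b² = 225 - 81 = 144, so c = 12.
Foci lie on the vertical axis through the center: (h, k ± c).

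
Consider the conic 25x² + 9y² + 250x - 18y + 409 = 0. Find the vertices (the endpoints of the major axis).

Group: 25(x² + 10x) + 9(y² - 2y) = -409
25(x + 5)² + 9(y - 1)² = -409 + 625 + 9 = 225
Divide through by 225 to get (x + 5)²/9 + (y - 1)²/25 = 1.
Ellipse, center (-5, 1), major axis vertical; a² = 25, b² = 9.
a = 5. Vertices at (h, k ± a).

(-5, -4) and (-5, 6)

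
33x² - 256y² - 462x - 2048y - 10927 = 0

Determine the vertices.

(-9, -4) and (23, -4)

Group the x- and y-terms: 33(x² - 14x) -256(y² + 8y) = 10927
33(x - 7)² -256(y + 4)² = 10927 + 1617 - 4096 = 8448
Divide through by 8448 to get (x - 7)²/256 - (y + 4)²/33 = 1.
Hyperbola, center (7, -4), transverse axis horizontal; a² = 256, b² = 33.
a = 16. Vertices at (h ± a, k).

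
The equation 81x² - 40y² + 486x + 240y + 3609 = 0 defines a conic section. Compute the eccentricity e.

Rearranging, 81(x² + 6x) -40(y² - 6y) = -3609.
81(x + 3)² -40(y - 3)² = -3609 + 729 - 360 = -3240
Divide by -3240: (y - 3)²/81 - (x + 3)²/40 = 1
Hyperbola, center (-3, 3), transverse axis vertical; a² = 81, b² = 40.
c² = a² + b² = 121, so c = 11.
e = c/a = 11/9.

e = 11/9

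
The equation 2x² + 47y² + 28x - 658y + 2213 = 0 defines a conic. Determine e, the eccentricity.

e = 3√235/47

Rearranging, 2(x² + 14x) + 47(y² - 14y) = -2213.
Complete the square in x and y: 2(x + 7)² + 47(y - 7)² = -2213 + 98 + 2303 = 188
Dividing both sides by 188: (x + 7)²/94 + (y - 7)²/4 = 1
Ellipse, center (-7, 7), major axis horizontal; a² = 94, b² = 4.
c² = a² - b² = 90, so c = 3√10.
e = c/a = 3√10/√94 = 3√235/47.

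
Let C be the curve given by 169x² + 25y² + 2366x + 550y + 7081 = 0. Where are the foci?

Group: 169(x² + 14x) + 25(y² + 22y) = -7081
Complete the square in x and y: 169(x + 7)² + 25(y + 11)² = -7081 + 8281 + 3025 = 4225
Divide through by 4225 to get (x + 7)²/25 + (y + 11)²/169 = 1.
Ellipse, center (-7, -11), major axis vertical; a² = 169, b² = 25.
c² = a² - b² = 169 - 25 = 144, so c = 12.
Foci lie on the vertical axis through the center: (h, k ± c).

(-7, -23) and (-7, 1)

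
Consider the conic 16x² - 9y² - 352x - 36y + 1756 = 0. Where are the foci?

Collect terms: 16(x² - 22x) -9(y² + 4y) = -1756
Complete the square in x and y: 16(x - 11)² -9(y + 2)² = -1756 + 1936 - 36 = 144
Divide through by 144 to get (x - 11)²/9 - (y + 2)²/16 = 1.
Hyperbola, center (11, -2), transverse axis horizontal; a² = 9, b² = 16.
c² = a² + b² = 9 + 16 = 25, so c = 5.
Foci lie on the horizontal axis through the center: (h ± c, k).

(6, -2) and (16, -2)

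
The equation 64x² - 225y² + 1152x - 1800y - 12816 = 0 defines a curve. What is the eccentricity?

e = 17/15

Rearranging, 64(x² + 18x) -225(y² + 8y) = 12816.
Complete the square in x and y: 64(x + 9)² -225(y + 4)² = 12816 + 5184 - 3600 = 14400
Divide by 14400: (x + 9)²/225 - (y + 4)²/64 = 1
Hyperbola, center (-9, -4), transverse axis horizontal; a² = 225, b² = 64.
c² = a² + b² = 289, so c = 17.
e = c/a = 17/15.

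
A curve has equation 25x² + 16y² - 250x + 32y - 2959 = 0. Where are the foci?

Group: 25(x² - 10x) + 16(y² + 2y) = 2959
25(x - 5)² + 16(y + 1)² = 2959 + 625 + 16 = 3600
Divide through by 3600 to get (x - 5)²/144 + (y + 1)²/225 = 1.
Ellipse, center (5, -1), major axis vertical; a² = 225, b² = 144.
c² = a² - b² = 225 - 144 = 81, so c = 9.
Foci lie on the vertical axis through the center: (h, k ± c).

(5, -10) and (5, 8)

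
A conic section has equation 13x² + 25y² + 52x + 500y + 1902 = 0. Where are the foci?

Collect terms: 13(x² + 4x) + 25(y² + 20y) = -1902
Complete the square in x and y: 13(x + 2)² + 25(y + 10)² = -1902 + 52 + 2500 = 650
Dividing both sides by 650: (x + 2)²/50 + (y + 10)²/26 = 1
Ellipse, center (-2, -10), major axis horizontal; a² = 50, b² = 26.
c² = a² - b² = 50 - 26 = 24, so c = 2√6.
Foci lie on the horizontal axis through the center: (h ± c, k).

(-2 - 2√6, -10) and (-2 + 2√6, -10)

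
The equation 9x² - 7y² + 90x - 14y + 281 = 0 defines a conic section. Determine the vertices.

(-5, -4) and (-5, 2)

Group: 9(x² + 10x) -7(y² + 2y) = -281
Complete the square: 9(x + 5)² -7(y + 1)² = -281 + 225 - 7 = -63
Dividing both sides by -63: (y + 1)²/9 - (x + 5)²/7 = 1
Hyperbola, center (-5, -1), transverse axis vertical; a² = 9, b² = 7.
a = 3. Vertices at (h, k ± a).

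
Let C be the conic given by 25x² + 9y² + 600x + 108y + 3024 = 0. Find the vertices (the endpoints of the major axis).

25(x² + 24x) + 9(y² + 12y) = -3024
25(x + 12)² + 9(y + 6)² = -3024 + 3600 + 324 = 900
Dividing both sides by 900: (x + 12)²/36 + (y + 6)²/100 = 1
Ellipse, center (-12, -6), major axis vertical; a² = 100, b² = 36.
a = 10. Vertices at (h, k ± a).

(-12, -16) and (-12, 4)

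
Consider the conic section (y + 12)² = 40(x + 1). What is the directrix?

Vertex (-1, -12); 4p = 40 so p = 10. Opens right.
Directrix is the vertical line x = h − p = -1 − (10) = -11.

x = -11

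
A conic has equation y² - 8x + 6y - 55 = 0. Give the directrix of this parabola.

Only y is squared. Complete the square in y: (y + 3)² = 8(x + 8).
Vertex (-8, -3); 4p = 8 so p = 2. Opens right.
Directrix is the vertical line x = h − p = -8 − (2) = -10.

x = -10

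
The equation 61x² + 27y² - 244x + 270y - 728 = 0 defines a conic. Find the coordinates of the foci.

(2, -5 - √34) and (2, -5 + √34)

Group: 61(x² - 4x) + 27(y² + 10y) = 728
61(x - 2)² + 27(y + 5)² = 728 + 244 + 675 = 1647
Divide through by 1647 to get (x - 2)²/27 + (y + 5)²/61 = 1.
Ellipse, center (2, -5), major axis vertical; a² = 61, b² = 27.
c² = a² - b² = 61 - 27 = 34, so c = √34.
Foci lie on the vertical axis through the center: (h, k ± c).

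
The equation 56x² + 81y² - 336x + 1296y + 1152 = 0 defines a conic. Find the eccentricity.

Group: 56(x² - 6x) + 81(y² + 16y) = -1152
Complete the square in x and y: 56(x - 3)² + 81(y + 8)² = -1152 + 504 + 5184 = 4536
Dividing both sides by 4536: (x - 3)²/81 + (y + 8)²/56 = 1
Ellipse, center (3, -8), major axis horizontal; a² = 81, b² = 56.
c² = a² - b² = 25, so c = 5.
e = c/a = 5/9.

e = 5/9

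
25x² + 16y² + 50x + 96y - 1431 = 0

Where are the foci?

(-1, -9) and (-1, 3)

Group: 25(x² + 2x) + 16(y² + 6y) = 1431
Complete the square: 25(x + 1)² + 16(y + 3)² = 1431 + 25 + 144 = 1600
Divide by 1600: (x + 1)²/64 + (y + 3)²/100 = 1
Ellipse, center (-1, -3), major axis vertical; a² = 100, b² = 64.
c² = a² - b² = 100 - 64 = 36, so c = 6.
Foci lie on the vertical axis through the center: (h, k ± c).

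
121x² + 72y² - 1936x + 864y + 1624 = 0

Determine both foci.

Group the x- and y-terms: 121(x² - 16x) + 72(y² + 12y) = -1624
Completing the square gives 121(x - 8)² + 72(y + 6)² = -1624 + 7744 + 2592 = 8712.
Divide through by 8712 to get (x - 8)²/72 + (y + 6)²/121 = 1.
Ellipse, center (8, -6), major axis vertical; a² = 121, b² = 72.
c² = a² - b² = 121 - 72 = 49, so c = 7.
Foci lie on the vertical axis through the center: (h, k ± c).

(8, -13) and (8, 1)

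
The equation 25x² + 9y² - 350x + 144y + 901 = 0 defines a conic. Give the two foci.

Group: 25(x² - 14x) + 9(y² + 16y) = -901
25(x - 7)² + 9(y + 8)² = -901 + 1225 + 576 = 900
Divide through by 900 to get (x - 7)²/36 + (y + 8)²/100 = 1.
Ellipse, center (7, -8), major axis vertical; a² = 100, b² = 36.
c² = a² - b² = 100 - 36 = 64, so c = 8.
Foci lie on the vertical axis through the center: (h, k ± c).

(7, -16) and (7, 0)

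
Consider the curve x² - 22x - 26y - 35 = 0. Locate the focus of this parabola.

(11, 1/2)

Only x is squared. Complete the square in x: (x - 11)² = 26(y + 6).
Vertex (11, -6); 4p = 26 so p = 13/2. Opens up.
Focus is p units from the vertex along the axis: (h, k + p).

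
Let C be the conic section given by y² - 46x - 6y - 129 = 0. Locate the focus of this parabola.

Only y is squared. Complete the square in y: (y - 3)² = 46(x + 3).
Vertex (-3, 3); 4p = 46 so p = 23/2. Opens right.
Focus is p units from the vertex along the axis: (h + p, k).

(17/2, 3)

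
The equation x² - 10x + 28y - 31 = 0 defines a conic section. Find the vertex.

(5, 2)

Only x is squared. Complete the square in x: (x - 5)² = -28(y - 2).
Vertex (5, 2); 4p = -28 so p = -7. Opens down.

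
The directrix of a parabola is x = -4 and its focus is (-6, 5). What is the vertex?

The vertex is the midpoint between the focus and the directrix along the axis of symmetry.
Axis is horizontal (directrix is vertical). Vertex x-coordinate = (-6 + (-4))/2 = -5; y-coordinate = 5.

(-5, 5)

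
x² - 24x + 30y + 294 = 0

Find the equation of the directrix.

Only x is squared. Complete the square in x: (x - 12)² = -30(y + 5).
Vertex (12, -5); 4p = -30 so p = -15/2. Opens down.
Directrix is the horizontal line y = k − p = -5 − (-15/2) = 5/2.

y = 5/2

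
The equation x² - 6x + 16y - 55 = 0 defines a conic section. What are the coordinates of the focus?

(3, 0)

Only x is squared. Complete the square in x: (x - 3)² = -16(y - 4).
Vertex (3, 4); 4p = -16 so p = -4. Opens down.
Focus is p units from the vertex along the axis: (h, k + p).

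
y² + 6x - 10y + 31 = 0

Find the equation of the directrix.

x = 1/2

Only y is squared. Complete the square in y: (y - 5)² = -6(x + 1).
Vertex (-1, 5); 4p = -6 so p = -3/2. Opens left.
Directrix is the vertical line x = h − p = -1 − (-3/2) = 1/2.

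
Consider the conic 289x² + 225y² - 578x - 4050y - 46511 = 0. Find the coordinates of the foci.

(1, 1) and (1, 17)

289(x² - 2x) + 225(y² - 18y) = 46511
Complete the square: 289(x - 1)² + 225(y - 9)² = 46511 + 289 + 18225 = 65025
Dividing both sides by 65025: (x - 1)²/225 + (y - 9)²/289 = 1
Ellipse, center (1, 9), major axis vertical; a² = 289, b² = 225.
c² = a² - b² = 289 - 225 = 64, so c = 8.
Foci lie on the vertical axis through the center: (h, k ± c).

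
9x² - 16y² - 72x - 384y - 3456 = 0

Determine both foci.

9(x² - 8x) -16(y² + 24y) = 3456
Completing the square gives 9(x - 4)² -16(y + 12)² = 3456 + 144 - 2304 = 1296.
Divide through by 1296 to get (x - 4)²/144 - (y + 12)²/81 = 1.
Hyperbola, center (4, -12), transverse axis horizontal; a² = 144, b² = 81.
c² = a² + b² = 144 + 81 = 225, so c = 15.
Foci lie on the horizontal axis through the center: (h ± c, k).

(-11, -12) and (19, -12)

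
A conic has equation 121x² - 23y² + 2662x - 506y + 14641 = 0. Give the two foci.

(-11, -23) and (-11, 1)

121(x² + 22x) -23(y² + 22y) = -14641
121(x + 11)² -23(y + 11)² = -14641 + 14641 - 2783 = -2783
Dividing both sides by -2783: (y + 11)²/121 - (x + 11)²/23 = 1
Hyperbola, center (-11, -11), transverse axis vertical; a² = 121, b² = 23.
c² = a² + b² = 121 + 23 = 144, so c = 12.
Foci lie on the vertical axis through the center: (h, k ± c).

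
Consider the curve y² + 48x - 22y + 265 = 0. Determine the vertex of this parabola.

(-3, 11)

Only y is squared. Complete the square in y: (y - 11)² = -48(x + 3).
Vertex (-3, 11); 4p = -48 so p = -12. Opens left.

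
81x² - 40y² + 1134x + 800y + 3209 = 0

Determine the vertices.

(-7, 1) and (-7, 19)

Collect terms: 81(x² + 14x) -40(y² - 20y) = -3209
Complete the square: 81(x + 7)² -40(y - 10)² = -3209 + 3969 - 4000 = -3240
Dividing both sides by -3240: (y - 10)²/81 - (x + 7)²/40 = 1
Hyperbola, center (-7, 10), transverse axis vertical; a² = 81, b² = 40.
a = 9. Vertices at (h, k ± a).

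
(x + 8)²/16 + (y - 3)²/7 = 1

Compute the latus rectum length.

7/2

Center (-8, 3). The larger denominator 16 sits under the x-term, so the major axis is horizontal; a² = 16, b² = 7.
Latus rectum length = 2b²/a = 2·7/4 = 7/2.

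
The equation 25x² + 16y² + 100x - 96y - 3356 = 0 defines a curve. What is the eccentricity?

e = 3/5

Group: 25(x² + 4x) + 16(y² - 6y) = 3356
25(x + 2)² + 16(y - 3)² = 3356 + 100 + 144 = 3600
Divide by 3600: (x + 2)²/144 + (y - 3)²/225 = 1
Ellipse, center (-2, 3), major axis vertical; a² = 225, b² = 144.
c² = a² - b² = 81, so c = 9.
e = c/a = 9/15 = 3/5.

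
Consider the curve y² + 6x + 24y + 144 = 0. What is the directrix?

Only y is squared. Complete the square in y: (y + 12)² = -6x.
Vertex (0, -12); 4p = -6 so p = -3/2. Opens left.
Directrix is the vertical line x = h − p = 0 − (-3/2) = 3/2.

x = 3/2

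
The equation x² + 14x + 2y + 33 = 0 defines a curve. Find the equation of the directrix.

y = 17/2

Only x is squared. Complete the square in x: (x + 7)² = -2(y - 8).
Vertex (-7, 8); 4p = -2 so p = -1/2. Opens down.
Directrix is the horizontal line y = k − p = 8 − (-1/2) = 17/2.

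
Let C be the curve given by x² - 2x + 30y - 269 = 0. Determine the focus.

Only x is squared. Complete the square in x: (x - 1)² = -30(y - 9).
Vertex (1, 9); 4p = -30 so p = -15/2. Opens down.
Focus is p units from the vertex along the axis: (h, k + p).

(1, 3/2)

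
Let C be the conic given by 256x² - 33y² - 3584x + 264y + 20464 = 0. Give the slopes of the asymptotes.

Group: 256(x² - 14x) -33(y² - 8y) = -20464
Complete the square in x and y: 256(x - 7)² -33(y - 4)² = -20464 + 12544 - 528 = -8448
Dividing both sides by -8448: (y - 4)²/256 - (x - 7)²/33 = 1
Hyperbola, center (7, 4), transverse axis vertical; a² = 256, b² = 33.
For a vertical hyperbola the asymptotes have slope ±a/b.
Here that is ±16/√33 = ±16√33/33.

16√33/33 and -16√33/33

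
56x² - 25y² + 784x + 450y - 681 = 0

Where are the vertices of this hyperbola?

56(x² + 14x) -25(y² - 18y) = 681
Complete the square in x and y: 56(x + 7)² -25(y - 9)² = 681 + 2744 - 2025 = 1400
Divide by 1400: (x + 7)²/25 - (y - 9)²/56 = 1
Hyperbola, center (-7, 9), transverse axis horizontal; a² = 25, b² = 56.
a = 5. Vertices at (h ± a, k).

(-12, 9) and (-2, 9)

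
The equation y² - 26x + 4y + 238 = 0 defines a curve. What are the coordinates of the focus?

(31/2, -2)

Only y is squared. Complete the square in y: (y + 2)² = 26(x - 9).
Vertex (9, -2); 4p = 26 so p = 13/2. Opens right.
Focus is p units from the vertex along the axis: (h + p, k).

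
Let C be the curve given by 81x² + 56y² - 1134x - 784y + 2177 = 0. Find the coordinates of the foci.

(7, 2) and (7, 12)

Group the x- and y-terms: 81(x² - 14x) + 56(y² - 14y) = -2177
Completing the square gives 81(x - 7)² + 56(y - 7)² = -2177 + 3969 + 2744 = 4536.
Divide by 4536: (x - 7)²/56 + (y - 7)²/81 = 1
Ellipse, center (7, 7), major axis vertical; a² = 81, b² = 56.
c² = a² - b² = 81 - 56 = 25, so c = 5.
Foci lie on the vertical axis through the center: (h, k ± c).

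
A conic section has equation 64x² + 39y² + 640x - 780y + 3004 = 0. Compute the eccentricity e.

Collect terms: 64(x² + 10x) + 39(y² - 20y) = -3004
Complete the square in x and y: 64(x + 5)² + 39(y - 10)² = -3004 + 1600 + 3900 = 2496
Divide by 2496: (x + 5)²/39 + (y - 10)²/64 = 1
Ellipse, center (-5, 10), major axis vertical; a² = 64, b² = 39.
c² = a² - b² = 25, so c = 5.
e = c/a = 5/8.

e = 5/8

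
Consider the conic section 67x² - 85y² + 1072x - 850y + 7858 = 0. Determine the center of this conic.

(-8, -5)

67(x² + 16x) -85(y² + 10y) = -7858
Completing the square gives 67(x + 8)² -85(y + 5)² = -7858 + 4288 - 2125 = -5695.
Dividing both sides by -5695: (y + 5)²/67 - (x + 8)²/85 = 1
Hyperbola with center (-8, -5).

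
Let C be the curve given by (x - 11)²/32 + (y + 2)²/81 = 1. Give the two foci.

(11, -9) and (11, 5)

Center (11, -2). The larger denominator 81 sits under the y-term, so the major axis is vertical; a² = 81, b² = 32.
c² = a² - b² = 81 - 32 = 49, so c = 7.
Foci lie on the vertical axis through the center: (h, k ± c).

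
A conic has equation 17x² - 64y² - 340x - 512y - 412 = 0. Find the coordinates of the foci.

(1, -4) and (19, -4)

17(x² - 20x) -64(y² + 8y) = 412
Complete the square in x and y: 17(x - 10)² -64(y + 4)² = 412 + 1700 - 1024 = 1088
Divide by 1088: (x - 10)²/64 - (y + 4)²/17 = 1
Hyperbola, center (10, -4), transverse axis horizontal; a² = 64, b² = 17.
c² = a² + b² = 64 + 17 = 81, so c = 9.
Foci lie on the horizontal axis through the center: (h ± c, k).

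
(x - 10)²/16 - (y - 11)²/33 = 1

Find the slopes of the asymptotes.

Center (10, 11). The positive term is the x-term, so the transverse axis is horizontal; a² = 16, b² = 33.
For a horizontal hyperbola the asymptotes have slope ±b/a.
Here that is ±√33/4.

√33/4 and -√33/4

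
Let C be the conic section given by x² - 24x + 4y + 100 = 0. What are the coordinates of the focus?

Only x is squared. Complete the square in x: (x - 12)² = -4(y - 11).
Vertex (12, 11); 4p = -4 so p = -1. Opens down.
Focus is p units from the vertex along the axis: (h, k + p).

(12, 10)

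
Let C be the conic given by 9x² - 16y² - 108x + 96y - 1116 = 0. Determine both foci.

(-9, 3) and (21, 3)

Collect terms: 9(x² - 12x) -16(y² - 6y) = 1116
Completing the square gives 9(x - 6)² -16(y - 3)² = 1116 + 324 - 144 = 1296.
Divide by 1296: (x - 6)²/144 - (y - 3)²/81 = 1
Hyperbola, center (6, 3), transverse axis horizontal; a² = 144, b² = 81.
c² = a² + b² = 144 + 81 = 225, so c = 15.
Foci lie on the horizontal axis through the center: (h ± c, k).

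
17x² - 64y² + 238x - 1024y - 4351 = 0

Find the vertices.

(-15, -8) and (1, -8)

Group the x- and y-terms: 17(x² + 14x) -64(y² + 16y) = 4351
Completing the square gives 17(x + 7)² -64(y + 8)² = 4351 + 833 - 4096 = 1088.
Divide by 1088: (x + 7)²/64 - (y + 8)²/17 = 1
Hyperbola, center (-7, -8), transverse axis horizontal; a² = 64, b² = 17.
a = 8. Vertices at (h ± a, k).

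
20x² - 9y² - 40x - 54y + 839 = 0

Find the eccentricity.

e = √145/10

Rearranging, 20(x² - 2x) -9(y² + 6y) = -839.
20(x - 1)² -9(y + 3)² = -839 + 20 - 81 = -900
Divide through by -900 to get (y + 3)²/100 - (x - 1)²/45 = 1.
Hyperbola, center (1, -3), transverse axis vertical; a² = 100, b² = 45.
c² = a² + b² = 145, so c = √145.
e = c/a = √145/10.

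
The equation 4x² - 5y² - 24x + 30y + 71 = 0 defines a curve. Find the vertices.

4(x² - 6x) -5(y² - 6y) = -71
4(x - 3)² -5(y - 3)² = -71 + 36 - 45 = -80
Dividing both sides by -80: (y - 3)²/16 - (x - 3)²/20 = 1
Hyperbola, center (3, 3), transverse axis vertical; a² = 16, b² = 20.
a = 4. Vertices at (h, k ± a).

(3, -1) and (3, 7)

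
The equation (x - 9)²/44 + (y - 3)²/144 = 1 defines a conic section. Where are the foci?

Center (9, 3). The larger denominator 144 sits under the y-term, so the major axis is vertical; a² = 144, b² = 44.
c² = a² - b² = 144 - 44 = 100, so c = 10.
Foci lie on the vertical axis through the center: (h, k ± c).

(9, -7) and (9, 13)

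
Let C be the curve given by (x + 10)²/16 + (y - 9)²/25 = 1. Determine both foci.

(-10, 6) and (-10, 12)

Center (-10, 9). The larger denominator 25 sits under the y-term, so the major axis is vertical; a² = 25, b² = 16.
c² = a² - b² = 25 - 16 = 9, so c = 3.
Foci lie on the vertical axis through the center: (h, k ± c).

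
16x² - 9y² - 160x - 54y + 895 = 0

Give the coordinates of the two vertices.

(5, -11) and (5, 5)

Group: 16(x² - 10x) -9(y² + 6y) = -895
Completing the square gives 16(x - 5)² -9(y + 3)² = -895 + 400 - 81 = -576.
Dividing both sides by -576: (y + 3)²/64 - (x - 5)²/36 = 1
Hyperbola, center (5, -3), transverse axis vertical; a² = 64, b² = 36.
a = 8. Vertices at (h, k ± a).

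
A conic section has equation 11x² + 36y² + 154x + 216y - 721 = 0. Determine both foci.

Rearranging, 11(x² + 14x) + 36(y² + 6y) = 721.
Complete the square: 11(x + 7)² + 36(y + 3)² = 721 + 539 + 324 = 1584
Divide through by 1584 to get (x + 7)²/144 + (y + 3)²/44 = 1.
Ellipse, center (-7, -3), major axis horizontal; a² = 144, b² = 44.
c² = a² - b² = 144 - 44 = 100, so c = 10.
Foci lie on the horizontal axis through the center: (h ± c, k).

(-17, -3) and (3, -3)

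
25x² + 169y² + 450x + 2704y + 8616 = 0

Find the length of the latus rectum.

50/13

Collect terms: 25(x² + 18x) + 169(y² + 16y) = -8616
25(x + 9)² + 169(y + 8)² = -8616 + 2025 + 10816 = 4225
Divide by 4225: (x + 9)²/169 + (y + 8)²/25 = 1
Ellipse, center (-9, -8), major axis horizontal; a² = 169, b² = 25.
Latus rectum length = 2b²/a = 2·25/13 = 50/13.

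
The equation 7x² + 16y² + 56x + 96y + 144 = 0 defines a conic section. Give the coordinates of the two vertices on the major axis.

Rearranging, 7(x² + 8x) + 16(y² + 6y) = -144.
Complete the square: 7(x + 4)² + 16(y + 3)² = -144 + 112 + 144 = 112
Dividing both sides by 112: (x + 4)²/16 + (y + 3)²/7 = 1
Ellipse, center (-4, -3), major axis horizontal; a² = 16, b² = 7.
a = 4. Vertices at (h ± a, k).

(-8, -3) and (0, -3)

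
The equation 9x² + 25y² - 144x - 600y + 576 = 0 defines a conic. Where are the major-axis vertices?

Group the x- and y-terms: 9(x² - 16x) + 25(y² - 24y) = -576
Complete the square in x and y: 9(x - 8)² + 25(y - 12)² = -576 + 576 + 3600 = 3600
Divide by 3600: (x - 8)²/400 + (y - 12)²/144 = 1
Ellipse, center (8, 12), major axis horizontal; a² = 400, b² = 144.
a = 20. Vertices at (h ± a, k).

(-12, 12) and (28, 12)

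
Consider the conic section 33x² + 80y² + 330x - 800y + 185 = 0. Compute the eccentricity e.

e = √235/20

Collect terms: 33(x² + 10x) + 80(y² - 10y) = -185
33(x + 5)² + 80(y - 5)² = -185 + 825 + 2000 = 2640
Divide by 2640: (x + 5)²/80 + (y - 5)²/33 = 1
Ellipse, center (-5, 5), major axis horizontal; a² = 80, b² = 33.
c² = a² - b² = 47, so c = √47.
e = c/a = √47/4√5 = √235/20.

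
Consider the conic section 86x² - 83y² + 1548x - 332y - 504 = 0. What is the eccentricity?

e = 13√83/83

Collect terms: 86(x² + 18x) -83(y² + 4y) = 504
Completing the square gives 86(x + 9)² -83(y + 2)² = 504 + 6966 - 332 = 7138.
Dividing both sides by 7138: (x + 9)²/83 - (y + 2)²/86 = 1
Hyperbola, center (-9, -2), transverse axis horizontal; a² = 83, b² = 86.
c² = a² + b² = 169, so c = 13.
e = c/a = 13/√83 = 13√83/83.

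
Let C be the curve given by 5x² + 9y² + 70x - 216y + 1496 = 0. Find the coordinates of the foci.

(-9, 12) and (-5, 12)

Collect terms: 5(x² + 14x) + 9(y² - 24y) = -1496
5(x + 7)² + 9(y - 12)² = -1496 + 245 + 1296 = 45
Dividing both sides by 45: (x + 7)²/9 + (y - 12)²/5 = 1
Ellipse, center (-7, 12), major axis horizontal; a² = 9, b² = 5.
c² = a² - b² = 9 - 5 = 4, so c = 2.
Foci lie on the horizontal axis through the center: (h ± c, k).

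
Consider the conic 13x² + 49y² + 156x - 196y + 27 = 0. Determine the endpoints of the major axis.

Rearranging, 13(x² + 12x) + 49(y² - 4y) = -27.
13(x + 6)² + 49(y - 2)² = -27 + 468 + 196 = 637
Divide by 637: (x + 6)²/49 + (y - 2)²/13 = 1
Ellipse, center (-6, 2), major axis horizontal; a² = 49, b² = 13.
a = 7. Vertices at (h ± a, k).

(-13, 2) and (1, 2)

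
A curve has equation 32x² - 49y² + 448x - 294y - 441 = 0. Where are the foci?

Group the x- and y-terms: 32(x² + 14x) -49(y² + 6y) = 441
Completing the square gives 32(x + 7)² -49(y + 3)² = 441 + 1568 - 441 = 1568.
Dividing both sides by 1568: (x + 7)²/49 - (y + 3)²/32 = 1
Hyperbola, center (-7, -3), transverse axis horizontal; a² = 49, b² = 32.
c² = a² + b² = 49 + 32 = 81, so c = 9.
Foci lie on the horizontal axis through the center: (h ± c, k).

(-16, -3) and (2, -3)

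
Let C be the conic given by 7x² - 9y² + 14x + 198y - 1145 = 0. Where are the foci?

Group the x- and y-terms: 7(x² + 2x) -9(y² - 22y) = 1145
Completing the square gives 7(x + 1)² -9(y - 11)² = 1145 + 7 - 1089 = 63.
Dividing both sides by 63: (x + 1)²/9 - (y - 11)²/7 = 1
Hyperbola, center (-1, 11), transverse axis horizontal; a² = 9, b² = 7.
c² = a² + b² = 9 + 7 = 16, so c = 4.
Foci lie on the horizontal axis through the center: (h ± c, k).

(-5, 11) and (3, 11)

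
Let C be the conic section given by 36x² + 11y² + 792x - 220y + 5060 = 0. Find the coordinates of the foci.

(-11, 5) and (-11, 15)

36(x² + 22x) + 11(y² - 20y) = -5060
Completing the square gives 36(x + 11)² + 11(y - 10)² = -5060 + 4356 + 1100 = 396.
Divide through by 396 to get (x + 11)²/11 + (y - 10)²/36 = 1.
Ellipse, center (-11, 10), major axis vertical; a² = 36, b² = 11.
c² = a² - b² = 36 - 11 = 25, so c = 5.
Foci lie on the vertical axis through the center: (h, k ± c).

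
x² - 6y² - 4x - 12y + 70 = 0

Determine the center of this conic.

(2, -1)

Group: (x² - 4x) -6(y² + 2y) = -70
Complete the square: (x - 2)² -6(y + 1)² = -70 + 4 - 6 = -72
Dividing both sides by -72: (y + 1)²/12 - (x - 2)²/72 = 1
Hyperbola with center (2, -1).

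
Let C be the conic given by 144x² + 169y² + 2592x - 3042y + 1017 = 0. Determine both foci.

Group the x- and y-terms: 144(x² + 18x) + 169(y² - 18y) = -1017
144(x + 9)² + 169(y - 9)² = -1017 + 11664 + 13689 = 24336
Divide through by 24336 to get (x + 9)²/169 + (y - 9)²/144 = 1.
Ellipse, center (-9, 9), major axis horizontal; a² = 169, b² = 144.
c² = a² - b² = 169 - 144 = 25, so c = 5.
Foci lie on the horizontal axis through the center: (h ± c, k).

(-14, 9) and (-4, 9)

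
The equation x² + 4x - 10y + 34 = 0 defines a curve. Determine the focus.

(-2, 11/2)

Only x is squared. Complete the square in x: (x + 2)² = 10(y - 3).
Vertex (-2, 3); 4p = 10 so p = 5/2. Opens up.
Focus is p units from the vertex along the axis: (h, k + p).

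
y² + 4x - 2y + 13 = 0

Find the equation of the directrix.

Only y is squared. Complete the square in y: (y - 1)² = -4(x + 3).
Vertex (-3, 1); 4p = -4 so p = -1. Opens left.
Directrix is the vertical line x = h − p = -3 − (-1) = -2.

x = -2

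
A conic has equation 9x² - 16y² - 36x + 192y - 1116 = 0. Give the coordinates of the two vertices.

(-6, 6) and (10, 6)

Collect terms: 9(x² - 4x) -16(y² - 12y) = 1116
Complete the square in x and y: 9(x - 2)² -16(y - 6)² = 1116 + 36 - 576 = 576
Divide through by 576 to get (x - 2)²/64 - (y - 6)²/36 = 1.
Hyperbola, center (2, 6), transverse axis horizontal; a² = 64, b² = 36.
a = 8. Vertices at (h ± a, k).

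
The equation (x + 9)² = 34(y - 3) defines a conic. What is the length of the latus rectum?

Vertex (-9, 3); 4p = 34 so p = 17/2. Opens up.
Latus rectum length = |4p| = 34.

34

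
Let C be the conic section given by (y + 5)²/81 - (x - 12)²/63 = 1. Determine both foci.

Center (12, -5). The positive term is the y-term, so the transverse axis is vertical; a² = 81, b² = 63.
c² = a² + b² = 81 + 63 = 144, so c = 12.
Foci lie on the vertical axis through the center: (h, k ± c).

(12, -17) and (12, 7)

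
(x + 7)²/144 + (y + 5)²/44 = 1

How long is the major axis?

24

Center (-7, -5). The larger denominator 144 sits under the x-term, so the major axis is horizontal; a² = 144, b² = 44.
a² = 144 so a = 12; the major axis has length 2a = 24.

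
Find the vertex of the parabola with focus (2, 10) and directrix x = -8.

The vertex is the midpoint between the focus and the directrix along the axis of symmetry.
Axis is horizontal (directrix is vertical). Vertex x-coordinate = (2 + (-8))/2 = -3; y-coordinate = 10.

(-3, 10)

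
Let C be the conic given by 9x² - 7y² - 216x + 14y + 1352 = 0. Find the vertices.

Group the x- and y-terms: 9(x² - 24x) -7(y² - 2y) = -1352
9(x - 12)² -7(y - 1)² = -1352 + 1296 - 7 = -63
Dividing both sides by -63: (y - 1)²/9 - (x - 12)²/7 = 1
Hyperbola, center (12, 1), transverse axis vertical; a² = 9, b² = 7.
a = 3. Vertices at (h, k ± a).

(12, -2) and (12, 4)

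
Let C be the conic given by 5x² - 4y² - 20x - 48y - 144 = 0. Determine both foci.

(-1, -6) and (5, -6)

Group the x- and y-terms: 5(x² - 4x) -4(y² + 12y) = 144
5(x - 2)² -4(y + 6)² = 144 + 20 - 144 = 20
Divide through by 20 to get (x - 2)²/4 - (y + 6)²/5 = 1.
Hyperbola, center (2, -6), transverse axis horizontal; a² = 4, b² = 5.
c² = a² + b² = 4 + 5 = 9, so c = 3.
Foci lie on the horizontal axis through the center: (h ± c, k).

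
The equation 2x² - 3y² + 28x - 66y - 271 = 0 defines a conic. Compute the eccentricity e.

Rearranging, 2(x² + 14x) -3(y² + 22y) = 271.
Complete the square in x and y: 2(x + 7)² -3(y + 11)² = 271 + 98 - 363 = 6
Divide through by 6 to get (x + 7)²/3 - (y + 11)²/2 = 1.
Hyperbola, center (-7, -11), transverse axis horizontal; a² = 3, b² = 2.
c² = a² + b² = 5, so c = √5.
e = c/a = √5/√3 = √15/3.

e = √15/3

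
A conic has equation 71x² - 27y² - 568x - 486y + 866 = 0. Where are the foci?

Collect terms: 71(x² - 8x) -27(y² + 18y) = -866
71(x - 4)² -27(y + 9)² = -866 + 1136 - 2187 = -1917
Divide through by -1917 to get (y + 9)²/71 - (x - 4)²/27 = 1.
Hyperbola, center (4, -9), transverse axis vertical; a² = 71, b² = 27.
c² = a² + b² = 71 + 27 = 98, so c = 7√2.
Foci lie on the vertical axis through the center: (h, k ± c).

(4, -9 - 7√2) and (4, -9 + 7√2)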